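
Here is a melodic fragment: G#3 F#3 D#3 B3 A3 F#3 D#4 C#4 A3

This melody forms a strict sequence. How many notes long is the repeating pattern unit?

3

There are 9 notes; a 3-note unit gives 3 cells:
G#3 F#3 D#3 | B3 A3 F#3 | D#4 C#4 A3
That's a consistent up a 3rd shift per cell, and no other grouping gives one.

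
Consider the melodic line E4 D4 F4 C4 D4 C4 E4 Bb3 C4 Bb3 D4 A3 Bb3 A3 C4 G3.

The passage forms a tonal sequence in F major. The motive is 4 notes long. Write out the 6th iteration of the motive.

The 4-note cells begin on E4, D4, C4, Bb3 — each down a 2nd from the last.
Carrying on: A3 → G3.
So cell 6 is G3 F3 A3 E3.

G3 F3 A3 E3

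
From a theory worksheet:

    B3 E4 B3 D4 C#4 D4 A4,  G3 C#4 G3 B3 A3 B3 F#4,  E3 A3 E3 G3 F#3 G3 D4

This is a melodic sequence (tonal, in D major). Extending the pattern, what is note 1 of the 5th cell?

The unit is 7 notes. Position-1 pitches of the 3 shown cells: B3, G3, E3.
Carrying that down a 3rd forward: C#3 → A2.

A2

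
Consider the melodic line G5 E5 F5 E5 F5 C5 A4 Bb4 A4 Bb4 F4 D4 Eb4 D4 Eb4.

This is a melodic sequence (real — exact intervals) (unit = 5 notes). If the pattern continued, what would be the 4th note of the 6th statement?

F2

With 5-note cells, note 4 of each statement runs E5, A4, D4.
Carrying that down a 5th forward: G3 → C3 → F2.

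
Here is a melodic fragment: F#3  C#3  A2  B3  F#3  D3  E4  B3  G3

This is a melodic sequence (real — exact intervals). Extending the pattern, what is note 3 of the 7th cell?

Eb5

With 3-note cells, note 3 of each statement runs A2, D3, G3.
Each moves up a 4th. Continuing: C4 → F4 → Bb4 → Eb5.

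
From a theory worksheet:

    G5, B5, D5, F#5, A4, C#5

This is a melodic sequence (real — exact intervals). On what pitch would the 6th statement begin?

Taking 2-note groups, the heads are G5, D5, A4: the pattern moves down a 4th.
Extending the heads down a 4th: E4 → B3 → F#3.

F#3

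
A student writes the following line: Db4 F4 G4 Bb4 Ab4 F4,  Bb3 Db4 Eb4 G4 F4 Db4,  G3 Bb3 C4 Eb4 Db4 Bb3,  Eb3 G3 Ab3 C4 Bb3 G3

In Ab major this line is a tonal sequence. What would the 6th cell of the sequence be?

Ab2 C3 Db3 F3 Eb3 C3

The 6-note cells begin on Db4, Bb3, G3, Eb3 — each down a 3rd from the last.
Carrying on: C3 → Ab2.
So cell 6 is Ab2 C3 Db3 F3 Eb3 C3.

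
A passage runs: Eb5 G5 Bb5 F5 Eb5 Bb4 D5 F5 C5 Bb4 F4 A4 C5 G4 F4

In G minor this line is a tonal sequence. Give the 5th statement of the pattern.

The 5-note cells begin on Eb5, Bb4, F4 — each down a 4th from the last.
Extending down a 4th: C4 → G3.
From G3 the diatonic shape gives G3 Bb3 D4 A3 G3.

G3 Bb3 D4 A3 G3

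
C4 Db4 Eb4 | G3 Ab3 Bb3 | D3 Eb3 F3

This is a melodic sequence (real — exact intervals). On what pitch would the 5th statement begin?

E2

The 3-note cells begin on C4, G3, D3 — each down a 4th from the last.
Extending the heads down a 4th: A2 → E2.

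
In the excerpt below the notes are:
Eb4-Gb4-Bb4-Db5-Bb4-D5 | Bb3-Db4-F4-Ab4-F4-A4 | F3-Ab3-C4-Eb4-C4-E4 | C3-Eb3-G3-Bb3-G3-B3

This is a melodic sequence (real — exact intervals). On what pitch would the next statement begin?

With a 6-note motive the entries are Eb4, Bb3, F3, C3, each down a 4th from the previous.
One more step down a 4th gives G2.

G2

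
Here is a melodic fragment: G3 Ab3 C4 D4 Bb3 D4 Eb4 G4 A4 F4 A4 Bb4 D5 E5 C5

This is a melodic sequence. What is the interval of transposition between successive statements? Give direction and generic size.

With a 5-note motive the entries are G3, D4, A4, each up a 5th from the previous.
From G3 to D4: up a 5th.

up a 5th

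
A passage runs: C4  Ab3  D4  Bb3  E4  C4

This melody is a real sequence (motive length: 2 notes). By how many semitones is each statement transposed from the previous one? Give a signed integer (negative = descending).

2

The 2-note cells begin on C4, D4, E4 — each up a 2nd from the last.
Counting half-steps from C4 to D4: 2.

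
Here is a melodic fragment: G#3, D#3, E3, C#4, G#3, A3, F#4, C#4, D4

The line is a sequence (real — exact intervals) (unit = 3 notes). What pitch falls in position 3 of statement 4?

G4

The unit is 3 notes. Position-3 pitches of the 3 shown cells: E3, A3, D4.
From D4, up a 4th gives G4.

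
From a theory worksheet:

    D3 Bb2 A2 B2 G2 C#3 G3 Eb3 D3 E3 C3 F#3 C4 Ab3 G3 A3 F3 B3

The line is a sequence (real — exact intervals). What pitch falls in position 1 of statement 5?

Bb4

Grouping in 6s, the 1st note of each cell is D3, G3, C4.
Carrying that up a 4th forward: F4 → Bb4.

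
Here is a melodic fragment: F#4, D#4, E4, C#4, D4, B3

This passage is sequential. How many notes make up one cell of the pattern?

2

Try groups of 2 (3 cells in 6 notes):
F#4 D#4 | E4 C#4 | D4 B3
That's a consistent down a 2nd shift per cell, and no other grouping gives one.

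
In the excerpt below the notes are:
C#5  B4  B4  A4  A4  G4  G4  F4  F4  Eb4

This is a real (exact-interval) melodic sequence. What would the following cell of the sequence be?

Taking 2-note groups, the heads are C#5, B4, A4, G4, F4: the pattern moves down a 2nd.
From Eb4 the exact shape gives Eb4 Db4.

Eb4 Db4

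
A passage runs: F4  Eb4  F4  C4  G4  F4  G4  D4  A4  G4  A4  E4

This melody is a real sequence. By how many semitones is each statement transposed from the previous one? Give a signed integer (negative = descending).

The 4-note cells begin on F4, G4, A4 — each up a 2nd from the last.
F4 to G4 spans +2 semitones.

2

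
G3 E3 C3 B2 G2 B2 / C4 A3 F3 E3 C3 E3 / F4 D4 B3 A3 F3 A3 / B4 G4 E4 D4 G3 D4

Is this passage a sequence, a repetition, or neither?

Note 5 of cell 4 is G3; if this were a sequence it would be B3. No unit length gives a consistent transposition pattern.

neither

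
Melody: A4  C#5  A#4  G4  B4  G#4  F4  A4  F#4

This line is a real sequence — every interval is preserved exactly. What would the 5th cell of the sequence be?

Db4 F4 D4

Taking 3-note groups, the heads are A4, G4, F4: the pattern moves down a 2nd.
Carrying on: Eb4 → Db4.
Statement 5 starts on Db4 and keeps the same exact contour: Db4 F4 D4.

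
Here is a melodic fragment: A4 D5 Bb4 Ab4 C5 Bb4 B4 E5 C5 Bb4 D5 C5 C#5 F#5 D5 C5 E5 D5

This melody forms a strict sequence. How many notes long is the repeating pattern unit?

There are 18 notes; a 6-note unit gives 3 cells:
A4 D5 Bb4 Ab4 C5 Bb4 | B4 E5 C5 Bb4 D5 C5 | C#5 F#5 D5 C5 E5 D5
Each cell is the previous one up a 2nd — so the unit is 6 notes.

6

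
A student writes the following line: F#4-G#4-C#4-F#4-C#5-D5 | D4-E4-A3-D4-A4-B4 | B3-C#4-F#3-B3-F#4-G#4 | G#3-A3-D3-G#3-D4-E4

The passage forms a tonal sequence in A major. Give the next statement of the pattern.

E3 F#3 B2 E3 B3 C#4

Unit = 6 notes; the statements start on F#4, D4, B3, G#3, moving down a 3rd each time.
So cell 5 is E3 F#3 B2 E3 B3 C#4.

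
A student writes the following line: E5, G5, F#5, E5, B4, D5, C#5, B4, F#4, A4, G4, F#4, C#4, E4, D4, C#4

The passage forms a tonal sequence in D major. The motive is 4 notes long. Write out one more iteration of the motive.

With a 4-note motive the entries are E5, B4, F#4, C#4, each down a 4th from the previous.
From G3 the diatonic shape gives G3 B3 A3 G3.

G3 B3 A3 G3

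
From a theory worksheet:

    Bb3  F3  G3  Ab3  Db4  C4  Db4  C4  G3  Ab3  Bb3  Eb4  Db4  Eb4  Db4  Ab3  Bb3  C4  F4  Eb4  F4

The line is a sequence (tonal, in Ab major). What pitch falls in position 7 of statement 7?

C5

The unit is 7 notes. Position-7 pitches of the 3 shown cells: Db4, Eb4, F4.
Carrying that up a 2nd forward: G4 → Ab4 → Bb4 → C5.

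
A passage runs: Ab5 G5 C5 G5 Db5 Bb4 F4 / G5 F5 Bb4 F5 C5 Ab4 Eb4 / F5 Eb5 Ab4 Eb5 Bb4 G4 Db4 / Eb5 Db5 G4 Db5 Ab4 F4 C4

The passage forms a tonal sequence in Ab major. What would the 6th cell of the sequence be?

C5 Bb4 Eb4 Bb4 F4 Db4 Ab3

Unit = 7 notes; the statements start on Ab5, G5, F5, Eb5, moving down a 2nd each time.
Continuing the starts: Db5 → C5.
So cell 6 is C5 Bb4 Eb4 Bb4 F4 Db4 Ab3.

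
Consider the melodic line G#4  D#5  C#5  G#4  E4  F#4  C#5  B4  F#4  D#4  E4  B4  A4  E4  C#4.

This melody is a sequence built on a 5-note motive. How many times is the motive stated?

15 notes in groups of 5 gives 15/5 = 3 statements.
Starts: G#4, F#4, E4 — each down a 2nd.

3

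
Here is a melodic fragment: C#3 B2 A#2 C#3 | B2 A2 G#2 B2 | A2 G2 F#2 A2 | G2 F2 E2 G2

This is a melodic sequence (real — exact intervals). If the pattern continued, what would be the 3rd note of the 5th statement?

With 4-note cells, note 3 of each statement runs A#2, G#2, F#2, E2.
One more down a 2nd gives D2.

D2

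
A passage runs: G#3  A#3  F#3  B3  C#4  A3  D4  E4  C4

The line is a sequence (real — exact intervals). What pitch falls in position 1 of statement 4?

With 3-note cells, note 1 of each statement runs G#3, B3, D4.
One more up a 3rd gives F4.

F4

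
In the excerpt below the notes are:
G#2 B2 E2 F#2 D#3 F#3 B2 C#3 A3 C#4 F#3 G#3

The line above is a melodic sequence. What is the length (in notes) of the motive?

Try groups of 4 (3 cells in 12 notes):
G#2 B2 E2 F#2 | D#3 F#3 B2 C#3 | A3 C#4 F#3 G#3
That's a consistent up a 5th shift per cell, and no other grouping gives one.

4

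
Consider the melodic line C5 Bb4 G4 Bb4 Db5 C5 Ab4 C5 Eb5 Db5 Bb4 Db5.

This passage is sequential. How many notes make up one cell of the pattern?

12 notes total. Splitting into 3 groups of 4:
C5 Bb4 G4 Bb4 | Db5 C5 Ab4 C5 | Eb5 Db5 Bb4 Db5
That's a consistent up a 2nd shift per cell, and no other grouping gives one.

4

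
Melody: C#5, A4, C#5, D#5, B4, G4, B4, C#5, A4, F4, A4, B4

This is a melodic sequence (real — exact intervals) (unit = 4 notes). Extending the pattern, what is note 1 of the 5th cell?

F4

With 4-note cells, note 1 of each statement runs C#5, B4, A4.
Carrying that down a 2nd forward: G4 → F4.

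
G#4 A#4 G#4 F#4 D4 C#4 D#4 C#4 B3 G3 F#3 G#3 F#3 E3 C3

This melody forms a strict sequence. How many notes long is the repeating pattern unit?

5

15 notes total. Splitting into 3 groups of 5:
G#4 A#4 G#4 F#4 D4 | C#4 D#4 C#4 B3 G3 | F#3 G#3 F#3 E3 C3
Each cell is the previous one down a 5th — so the unit is 5 notes.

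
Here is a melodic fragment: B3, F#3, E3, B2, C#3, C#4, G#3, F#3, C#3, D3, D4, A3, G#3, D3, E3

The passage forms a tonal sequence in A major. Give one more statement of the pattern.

The 5-note cells begin on B3, C#4, D4 — each up a 2nd from the last.
Statement 4 starts on E4 and keeps the same diatonic contour: E4 B3 A3 E3 F#3.

E4 B3 A3 E3 F#3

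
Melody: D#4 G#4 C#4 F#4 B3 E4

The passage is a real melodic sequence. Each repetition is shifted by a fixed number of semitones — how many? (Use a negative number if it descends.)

-2

With a 2-note motive the entries are D#4, C#4, B3, each down a 2nd from the previous.
D#4 to C#4 spans -2 semitones.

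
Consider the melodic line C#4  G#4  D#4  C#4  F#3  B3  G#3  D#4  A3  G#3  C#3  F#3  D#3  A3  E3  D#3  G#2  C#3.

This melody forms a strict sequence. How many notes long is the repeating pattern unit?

18 notes total. Splitting into 3 groups of 6:
C#4 G#4 D#4 C#4 F#3 B3 | G#3 D#4 A3 G#3 C#3 F#3 | D#3 A3 E3 D#3 G#2 C#3
Every group is a transposition down a 4th of the one before; no shorter unit works.

6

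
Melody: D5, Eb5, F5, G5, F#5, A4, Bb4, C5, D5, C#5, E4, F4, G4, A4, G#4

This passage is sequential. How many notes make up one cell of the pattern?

There are 15 notes; a 5-note unit gives 3 cells:
D5 Eb5 F5 G5 F#5 | A4 Bb4 C5 D5 C#5 | E4 F4 G4 A4 G#4
That's a consistent down a 4th shift per cell, and no other grouping gives one.

5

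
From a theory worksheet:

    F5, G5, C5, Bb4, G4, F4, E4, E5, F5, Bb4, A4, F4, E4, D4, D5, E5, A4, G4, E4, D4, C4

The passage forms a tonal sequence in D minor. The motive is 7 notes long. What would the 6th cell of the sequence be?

Unit = 7 notes; the statements start on F5, E5, D5, moving down a 2nd each time.
Continuing the starts: C5 → Bb4 → A4.
Statement 6 starts on A4 and keeps the same diatonic contour: A4 Bb4 E4 D4 Bb3 A3 G3.

A4 Bb4 E4 D4 Bb3 A3 G3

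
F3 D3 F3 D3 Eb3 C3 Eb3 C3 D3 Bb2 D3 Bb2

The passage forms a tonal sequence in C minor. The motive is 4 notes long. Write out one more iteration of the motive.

Taking 4-note groups, the heads are F3, Eb3, D3: the pattern moves down a 2nd.
So cell 4 is C3 Ab2 C3 Ab2.

C3 Ab2 C3 Ab2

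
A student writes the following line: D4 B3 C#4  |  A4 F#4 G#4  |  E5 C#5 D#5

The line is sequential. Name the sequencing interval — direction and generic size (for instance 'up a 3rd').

up a 5th

Unit = 3 notes; the statements start on D4, A4, E5, moving up a 5th each time.
D4 to A4 is up a 5th.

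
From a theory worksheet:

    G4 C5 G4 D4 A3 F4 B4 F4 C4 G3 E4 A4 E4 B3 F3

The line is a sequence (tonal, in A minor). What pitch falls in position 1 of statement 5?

C4

Grouping in 5s, the 1st note of each cell is G4, F4, E4.
Extending down a 2nd: D4 → C4.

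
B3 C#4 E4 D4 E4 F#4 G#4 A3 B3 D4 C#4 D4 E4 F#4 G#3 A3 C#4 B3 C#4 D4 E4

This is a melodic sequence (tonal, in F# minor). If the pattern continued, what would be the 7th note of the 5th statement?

C#4

Grouping in 7s, the 7th note of each cell is G#4, F#4, E4.
Each moves down a 2nd. Continuing: D4 → C#4.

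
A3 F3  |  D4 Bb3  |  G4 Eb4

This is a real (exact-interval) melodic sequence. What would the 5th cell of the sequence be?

F5 Db5

With a 2-note motive the entries are A3, D4, G4, each up a 4th from the previous.
Extending up a 4th: C5 → F5.
Statement 5 starts on F5 and keeps the same exact contour: F5 Db5.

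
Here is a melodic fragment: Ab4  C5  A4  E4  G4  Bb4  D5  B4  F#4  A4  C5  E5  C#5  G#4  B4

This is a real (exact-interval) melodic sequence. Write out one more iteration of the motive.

Taking 5-note groups, the heads are Ab4, Bb4, C5: the pattern moves up a 2nd.
Statement 4 starts on D5 and keeps the same exact contour: D5 F#5 D#5 A#4 C#5.

D5 F#5 D#5 A#4 C#5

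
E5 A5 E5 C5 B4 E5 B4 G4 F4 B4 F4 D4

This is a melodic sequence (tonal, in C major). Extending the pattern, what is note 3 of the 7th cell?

The unit is 4 notes. Position-3 pitches of the 3 shown cells: E5, B4, F4.
Each moves down a 4th. Continuing: C4 → G3 → D3 → A2.

A2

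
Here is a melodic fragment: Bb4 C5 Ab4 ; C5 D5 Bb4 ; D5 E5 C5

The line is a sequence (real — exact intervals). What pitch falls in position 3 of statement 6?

The unit is 3 notes. Position-3 pitches of the 3 shown cells: Ab4, Bb4, C5.
Each moves up a 2nd. Continuing: D5 → E5 → F#5.

F#5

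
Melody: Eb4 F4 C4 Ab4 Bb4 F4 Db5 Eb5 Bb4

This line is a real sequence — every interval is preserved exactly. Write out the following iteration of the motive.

Taking 3-note groups, the heads are Eb4, Ab4, Db5: the pattern moves up a 4th.
Statement 4 starts on Gb5 and keeps the same exact contour: Gb5 Ab5 Eb5.

Gb5 Ab5 Eb5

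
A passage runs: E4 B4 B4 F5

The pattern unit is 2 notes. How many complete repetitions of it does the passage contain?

4 notes in groups of 2 gives 4/2 = 2 statements.
Starts: E4, B4 — each up a 5th.

2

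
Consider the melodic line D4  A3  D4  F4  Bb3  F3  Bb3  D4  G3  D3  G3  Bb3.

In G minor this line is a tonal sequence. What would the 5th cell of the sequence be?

With a 4-note motive the entries are D4, Bb3, G3, each down a 3rd from the previous.
Carrying on: Eb3 → C3.
So cell 5 is C3 G2 C3 Eb3.

C3 G2 C3 Eb3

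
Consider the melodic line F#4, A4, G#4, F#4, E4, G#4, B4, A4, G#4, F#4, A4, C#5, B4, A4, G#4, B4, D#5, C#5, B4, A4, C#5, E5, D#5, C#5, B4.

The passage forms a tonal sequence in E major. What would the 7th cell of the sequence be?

With a 5-note motive the entries are F#4, G#4, A4, B4, C#5, each up a 2nd from the previous.
Continuing the starts: D#5 → E5.
From E5 the diatonic shape gives E5 G#5 F#5 E5 D#5.

E5 G#5 F#5 E5 D#5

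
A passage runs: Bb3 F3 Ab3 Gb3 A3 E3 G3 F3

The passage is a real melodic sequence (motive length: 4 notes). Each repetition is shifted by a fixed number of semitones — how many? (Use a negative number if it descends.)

Taking 4-note groups, the heads are Bb3, A3: the pattern moves down a 2nd.
Bb3 to A3 spans -1 semitones.

-1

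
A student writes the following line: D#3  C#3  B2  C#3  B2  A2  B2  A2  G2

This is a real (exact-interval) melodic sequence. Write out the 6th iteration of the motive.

The 3-note cells begin on D#3, C#3, B2 — each down a 2nd from the last.
Carrying on: A2 → G2 → F2.
From F2 the exact shape gives F2 Eb2 Db2.

F2 Eb2 Db2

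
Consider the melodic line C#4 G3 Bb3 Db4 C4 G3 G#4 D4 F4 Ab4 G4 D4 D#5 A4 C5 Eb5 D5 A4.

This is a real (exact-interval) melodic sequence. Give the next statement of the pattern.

The 6-note cells begin on C#4, G#4, D#5 — each up a 5th from the last.
So cell 4 is A#5 E5 G5 Bb5 A5 E5.

A#5 E5 G5 Bb5 A5 E5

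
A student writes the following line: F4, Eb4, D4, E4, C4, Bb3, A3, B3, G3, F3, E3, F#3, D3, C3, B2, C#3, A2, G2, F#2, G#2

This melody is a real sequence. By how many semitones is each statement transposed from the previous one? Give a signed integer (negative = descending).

-5

Unit = 4 notes; the statements start on F4, C4, G3, D3, A2, moving down a 4th each time.
Counting half-steps from F4 to C4: -5.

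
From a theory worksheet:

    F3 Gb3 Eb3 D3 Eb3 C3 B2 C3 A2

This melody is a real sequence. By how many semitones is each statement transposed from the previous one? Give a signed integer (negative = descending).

-3

The 3-note cells begin on F3, D3, B2 — each down a 3rd from the last.
Counting half-steps from F3 to D3: -3.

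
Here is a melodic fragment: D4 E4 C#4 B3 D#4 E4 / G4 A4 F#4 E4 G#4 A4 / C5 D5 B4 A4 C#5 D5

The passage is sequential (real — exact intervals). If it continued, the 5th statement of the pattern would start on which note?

Unit = 6 notes; the statements start on D4, G4, C5, moving up a 4th each time.
Continuing: F5 → Bb5. Statement 5 starts on Bb5.

Bb5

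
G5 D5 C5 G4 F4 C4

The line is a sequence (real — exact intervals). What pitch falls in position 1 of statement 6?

The unit is 2 notes. Position-1 pitches of the 3 shown cells: G5, C5, F4.
Carrying that down a 5th forward: Bb3 → Eb3 → Ab2.

Ab2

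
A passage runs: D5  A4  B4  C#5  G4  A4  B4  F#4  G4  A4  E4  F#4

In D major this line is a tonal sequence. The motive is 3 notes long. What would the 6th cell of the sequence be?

F#4 C#4 D4

Unit = 3 notes; the statements start on D5, C#5, B4, A4, moving down a 2nd each time.
Continuing the starts: G4 → F#4.
So cell 6 is F#4 C#4 D4.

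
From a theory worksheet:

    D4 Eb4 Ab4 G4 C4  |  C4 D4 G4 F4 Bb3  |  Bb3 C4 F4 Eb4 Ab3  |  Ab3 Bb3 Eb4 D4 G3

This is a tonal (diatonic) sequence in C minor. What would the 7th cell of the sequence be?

Taking 5-note groups, the heads are D4, C4, Bb3, Ab3: the pattern moves down a 2nd.
Carrying on: G3 → F3 → Eb3.
So cell 7 is Eb3 F3 Bb3 Ab3 D3.

Eb3 F3 Bb3 Ab3 D3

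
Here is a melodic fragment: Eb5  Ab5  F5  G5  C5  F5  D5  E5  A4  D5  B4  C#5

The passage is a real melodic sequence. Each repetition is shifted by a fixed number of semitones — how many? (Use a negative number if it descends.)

-3

With a 4-note motive the entries are Eb5, C5, A4, each down a 3rd from the previous.
Eb5→C5 is 72 − 75 = -3 semitones.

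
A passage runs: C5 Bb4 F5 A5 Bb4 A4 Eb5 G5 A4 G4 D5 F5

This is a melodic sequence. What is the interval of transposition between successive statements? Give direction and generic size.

With a 4-note motive the entries are C5, Bb4, A4, each down a 2nd from the previous.
C5 to Bb4 is down a 2nd.

down a 2nd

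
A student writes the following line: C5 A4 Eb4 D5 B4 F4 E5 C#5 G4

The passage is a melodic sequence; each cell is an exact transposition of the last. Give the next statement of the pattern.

Unit = 3 notes; the statements start on C5, D5, E5, moving up a 2nd each time.
So cell 4 is F#5 D#5 A4.

F#5 D#5 A4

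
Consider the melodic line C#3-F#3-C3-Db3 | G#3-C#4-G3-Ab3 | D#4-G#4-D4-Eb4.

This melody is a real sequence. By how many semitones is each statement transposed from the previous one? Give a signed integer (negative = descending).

Taking 4-note groups, the heads are C#3, G#3, D#4: the pattern moves up a 5th.
C#3→G#3 is 56 − 49 = 7 semitones.

7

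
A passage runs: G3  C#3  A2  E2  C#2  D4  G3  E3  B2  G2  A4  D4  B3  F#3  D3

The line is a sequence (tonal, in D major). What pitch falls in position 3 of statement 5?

C#5

With 5-note cells, note 3 of each statement runs A2, E3, B3.
Extending up a 5th: F#4 → C#5.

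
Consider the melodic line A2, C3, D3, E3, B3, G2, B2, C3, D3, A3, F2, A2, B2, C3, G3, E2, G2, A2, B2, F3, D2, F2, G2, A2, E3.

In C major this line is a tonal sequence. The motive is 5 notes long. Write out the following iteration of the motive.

C2 E2 F2 G2 D3

Taking 5-note groups, the heads are A2, G2, F2, E2, D2: the pattern moves down a 2nd.
Statement 6 starts on C2 and keeps the same diatonic contour: C2 E2 F2 G2 D3.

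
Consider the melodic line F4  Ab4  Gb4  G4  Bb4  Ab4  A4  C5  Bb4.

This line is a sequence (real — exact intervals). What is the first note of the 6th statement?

Taking 3-note groups, the heads are F4, G4, A4: the pattern moves up a 2nd.
Extending the heads up a 2nd: B4 → C#5 → D#5.

D#5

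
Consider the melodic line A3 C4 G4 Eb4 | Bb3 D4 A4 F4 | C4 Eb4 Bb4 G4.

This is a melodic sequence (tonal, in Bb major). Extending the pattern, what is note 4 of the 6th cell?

C5

The unit is 4 notes. Position-4 pitches of the 3 shown cells: Eb4, F4, G4.
Carrying that up a 2nd forward: A4 → Bb4 → C5.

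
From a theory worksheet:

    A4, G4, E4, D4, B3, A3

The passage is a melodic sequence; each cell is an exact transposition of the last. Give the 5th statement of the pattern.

C#3 B2

Taking 2-note groups, the heads are A4, E4, B3: the pattern moves down a 4th.
Carrying on: F#3 → C#3.
Statement 5 starts on C#3 and keeps the same exact contour: C#3 B2.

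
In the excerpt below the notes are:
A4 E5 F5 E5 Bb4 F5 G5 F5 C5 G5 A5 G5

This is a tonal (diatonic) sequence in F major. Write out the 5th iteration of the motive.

E5 Bb5 C6 Bb5

Taking 4-note groups, the heads are A4, Bb4, C5: the pattern moves up a 2nd.
Carrying on: D5 → E5.
So cell 5 is E5 Bb5 C6 Bb5.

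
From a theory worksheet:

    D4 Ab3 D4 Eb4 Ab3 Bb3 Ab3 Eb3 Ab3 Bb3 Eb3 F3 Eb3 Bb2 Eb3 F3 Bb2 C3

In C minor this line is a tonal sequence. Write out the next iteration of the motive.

Bb2 F2 Bb2 C3 F2 G2

With a 6-note motive the entries are D4, Ab3, Eb3, each down a 4th from the previous.
From Bb2 the diatonic shape gives Bb2 F2 Bb2 C3 F2 G2.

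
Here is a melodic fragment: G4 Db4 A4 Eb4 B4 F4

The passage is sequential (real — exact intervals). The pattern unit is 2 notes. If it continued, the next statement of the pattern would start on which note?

Taking 2-note groups, the heads are G4, A4, B4: the pattern moves up a 2nd.
The next head, up a 2nd from B4, is C#5.

C#5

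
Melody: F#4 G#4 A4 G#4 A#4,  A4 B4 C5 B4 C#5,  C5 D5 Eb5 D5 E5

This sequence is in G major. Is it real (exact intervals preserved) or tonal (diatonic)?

Each cell has the same semitone pattern (2, 1, -1, 2) — intervals are preserved exactly.
And G#4 lies outside G major, so the sequence is real rather than tonal.

real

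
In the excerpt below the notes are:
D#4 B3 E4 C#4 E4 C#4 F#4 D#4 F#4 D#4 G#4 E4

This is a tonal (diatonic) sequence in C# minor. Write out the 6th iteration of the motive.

With a 4-note motive the entries are D#4, E4, F#4, each up a 2nd from the previous.
Extending up a 2nd: G#4 → A4 → B4.
Statement 6 starts on B4 and keeps the same diatonic contour: B4 G#4 C#5 A4.

B4 G#4 C#5 A4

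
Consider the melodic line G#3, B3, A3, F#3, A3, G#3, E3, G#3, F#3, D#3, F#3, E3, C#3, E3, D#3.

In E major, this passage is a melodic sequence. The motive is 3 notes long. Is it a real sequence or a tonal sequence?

tonal

Every note is diatonic to E major.
Cell 1 has -2 semitones from note 2 to 3, but cell 2 has -1 — the interval quality changes while the contour stays the same, which is the hallmark of a tonal sequence.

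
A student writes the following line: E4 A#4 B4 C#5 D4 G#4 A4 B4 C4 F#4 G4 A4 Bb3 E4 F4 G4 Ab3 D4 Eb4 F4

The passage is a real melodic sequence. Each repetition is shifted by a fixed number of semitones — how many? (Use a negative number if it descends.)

-2

Taking 4-note groups, the heads are E4, D4, C4, Bb3, Ab3: the pattern moves down a 2nd.
E4→D4 is 62 − 64 = -2 semitones.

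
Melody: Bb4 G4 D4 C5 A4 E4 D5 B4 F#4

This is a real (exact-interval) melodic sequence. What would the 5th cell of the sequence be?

F#5 D#5 A#4

Taking 3-note groups, the heads are Bb4, C5, D5: the pattern moves up a 2nd.
Extending up a 2nd: E5 → F#5.
From F#5 the exact shape gives F#5 D#5 A#4.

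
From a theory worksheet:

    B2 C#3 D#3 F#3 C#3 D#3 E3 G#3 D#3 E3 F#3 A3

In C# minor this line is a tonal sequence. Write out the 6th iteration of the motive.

The 4-note cells begin on B2, C#3, D#3 — each up a 2nd from the last.
Continuing the starts: E3 → F#3 → G#3.
So cell 6 is G#3 A3 B3 D#4.

G#3 A3 B3 D#4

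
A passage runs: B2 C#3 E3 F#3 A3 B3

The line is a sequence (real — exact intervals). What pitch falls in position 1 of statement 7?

With 2-note cells, note 1 of each statement runs B2, E3, A3.
Carrying that up a 4th forward: D4 → G4 → C5 → F5.

F5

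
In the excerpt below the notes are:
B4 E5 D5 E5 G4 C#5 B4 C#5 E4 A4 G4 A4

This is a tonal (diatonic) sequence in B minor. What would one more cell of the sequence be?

With a 4-note motive the entries are B4, G4, E4, each down a 3rd from the previous.
Statement 4 starts on C#4 and keeps the same diatonic contour: C#4 F#4 E4 F#4.

C#4 F#4 E4 F#4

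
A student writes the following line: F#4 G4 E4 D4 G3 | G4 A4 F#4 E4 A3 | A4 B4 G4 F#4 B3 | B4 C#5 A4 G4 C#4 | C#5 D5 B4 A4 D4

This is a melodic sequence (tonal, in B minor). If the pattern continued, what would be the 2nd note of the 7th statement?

With 5-note cells, note 2 of each statement runs G4, A4, B4, C#5, D5.
Extending up a 2nd: E5 → F#5.

F#5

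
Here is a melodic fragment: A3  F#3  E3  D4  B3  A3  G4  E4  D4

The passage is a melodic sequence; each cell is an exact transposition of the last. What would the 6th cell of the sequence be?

The 3-note cells begin on A3, D4, G4 — each up a 4th from the last.
Extending up a 4th: C5 → F5 → Bb5.
Statement 6 starts on Bb5 and keeps the same exact contour: Bb5 G5 F5.

Bb5 G5 F5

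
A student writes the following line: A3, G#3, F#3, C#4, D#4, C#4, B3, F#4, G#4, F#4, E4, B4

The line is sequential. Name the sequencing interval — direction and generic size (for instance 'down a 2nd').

up a 4th

Taking 4-note groups, the heads are A3, D#4, G#4: the pattern moves up a 4th.
From A3 to D#4: up a 4th.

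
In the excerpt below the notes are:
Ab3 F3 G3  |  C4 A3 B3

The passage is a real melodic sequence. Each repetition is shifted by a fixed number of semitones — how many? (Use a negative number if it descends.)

4

Taking 3-note groups, the heads are Ab3, C4: the pattern moves up a 3rd.
Ab3 to C4 spans +4 semitones.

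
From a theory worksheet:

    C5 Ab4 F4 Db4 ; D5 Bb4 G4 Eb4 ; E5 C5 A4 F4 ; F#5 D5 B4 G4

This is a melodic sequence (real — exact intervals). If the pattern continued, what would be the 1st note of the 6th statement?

Grouping in 4s, the 1st note of each cell is C5, D5, E5, F#5.
Carrying that up a 2nd forward: G#5 → A#5.

A#5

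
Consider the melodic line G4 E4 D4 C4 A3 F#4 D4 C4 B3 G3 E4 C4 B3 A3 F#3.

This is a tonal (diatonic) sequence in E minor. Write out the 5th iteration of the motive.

C4 A3 G3 F#3 D3

With a 5-note motive the entries are G4, F#4, E4, each down a 2nd from the previous.
Extending down a 2nd: D4 → C4.
So cell 5 is C4 A3 G3 F#3 D3.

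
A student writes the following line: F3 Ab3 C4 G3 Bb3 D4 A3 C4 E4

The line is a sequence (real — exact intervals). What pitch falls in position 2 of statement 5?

E4

With 3-note cells, note 2 of each statement runs Ab3, Bb3, C4.
Extending up a 2nd: D4 → E4.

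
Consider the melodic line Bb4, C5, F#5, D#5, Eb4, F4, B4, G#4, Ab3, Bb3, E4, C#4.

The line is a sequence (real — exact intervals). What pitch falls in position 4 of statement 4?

Grouping in 4s, the 4th note of each cell is D#5, G#4, C#4.
One more down a 5th gives F#3.

F#3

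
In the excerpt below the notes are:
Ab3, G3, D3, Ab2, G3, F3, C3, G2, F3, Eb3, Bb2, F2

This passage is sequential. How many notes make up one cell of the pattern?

4

Try groups of 4 (3 cells in 12 notes):
Ab3 G3 D3 Ab2 | G3 F3 C3 G2 | F3 Eb3 Bb2 F2
Every group is a transposition down a 2nd of the one before; no shorter unit works.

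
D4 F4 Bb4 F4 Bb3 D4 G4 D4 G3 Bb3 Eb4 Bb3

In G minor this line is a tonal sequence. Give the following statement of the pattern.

With a 4-note motive the entries are D4, Bb3, G3, each down a 3rd from the previous.
Statement 4 starts on Eb3 and keeps the same diatonic contour: Eb3 G3 C4 G3.

Eb3 G3 C4 G3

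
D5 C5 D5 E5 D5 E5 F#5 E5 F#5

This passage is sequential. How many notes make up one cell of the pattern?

9 notes total. Splitting into 3 groups of 3:
D5 C5 D5 | E5 D5 E5 | F#5 E5 F#5
That's a consistent up a 2nd shift per cell, and no other grouping gives one.

3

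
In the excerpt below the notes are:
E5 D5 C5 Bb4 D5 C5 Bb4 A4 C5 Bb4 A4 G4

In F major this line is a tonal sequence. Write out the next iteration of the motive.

The 4-note cells begin on E5, D5, C5 — each down a 2nd from the last.
So cell 4 is Bb4 A4 G4 F4.

Bb4 A4 G4 F4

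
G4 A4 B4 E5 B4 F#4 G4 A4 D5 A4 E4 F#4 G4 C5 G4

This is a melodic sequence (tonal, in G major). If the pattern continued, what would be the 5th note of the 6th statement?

With 5-note cells, note 5 of each statement runs B4, A4, G4.
Each moves down a 2nd. Continuing: F#4 → E4 → D4.

D4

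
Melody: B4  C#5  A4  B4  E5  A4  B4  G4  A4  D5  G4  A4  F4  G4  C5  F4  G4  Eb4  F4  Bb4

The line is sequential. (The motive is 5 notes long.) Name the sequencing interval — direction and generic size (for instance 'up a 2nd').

down a 2nd

Unit = 5 notes; the statements start on B4, A4, G4, F4, moving down a 2nd each time.
B4 to A4 is down a 2nd.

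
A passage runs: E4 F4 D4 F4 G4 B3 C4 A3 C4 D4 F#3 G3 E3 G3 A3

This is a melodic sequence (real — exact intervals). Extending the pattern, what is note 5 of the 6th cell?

F#2

With 5-note cells, note 5 of each statement runs G4, D4, A3.
Carrying that down a 4th forward: E3 → B2 → F#2.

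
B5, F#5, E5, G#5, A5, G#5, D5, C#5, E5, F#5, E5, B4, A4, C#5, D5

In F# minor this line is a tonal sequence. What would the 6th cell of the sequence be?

F#4 C#4 B3 D4 E4

Taking 5-note groups, the heads are B5, G#5, E5: the pattern moves down a 3rd.
Carrying on: C#5 → A4 → F#4.
So cell 6 is F#4 C#4 B3 D4 E4.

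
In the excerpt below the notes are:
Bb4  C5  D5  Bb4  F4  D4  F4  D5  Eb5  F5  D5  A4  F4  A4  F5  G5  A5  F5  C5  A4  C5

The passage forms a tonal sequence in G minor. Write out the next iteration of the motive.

A5 Bb5 C6 A5 Eb5 C5 Eb5

With a 7-note motive the entries are Bb4, D5, F5, each up a 3rd from the previous.
So cell 4 is A5 Bb5 C6 A5 Eb5 C5 Eb5.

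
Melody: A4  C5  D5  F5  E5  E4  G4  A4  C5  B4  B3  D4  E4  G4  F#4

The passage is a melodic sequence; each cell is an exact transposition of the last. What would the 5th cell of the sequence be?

Taking 5-note groups, the heads are A4, E4, B3: the pattern moves down a 4th.
Continuing the starts: F#3 → C#3.
So cell 5 is C#3 E3 F#3 A3 G#3.

C#3 E3 F#3 A3 G#3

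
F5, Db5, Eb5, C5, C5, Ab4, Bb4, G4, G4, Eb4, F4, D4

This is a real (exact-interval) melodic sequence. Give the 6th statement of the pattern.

E3 C3 D3 B2

With a 4-note motive the entries are F5, C5, G4, each down a 4th from the previous.
Carrying on: D4 → A3 → E3.
From E3 the exact shape gives E3 C3 D3 B2.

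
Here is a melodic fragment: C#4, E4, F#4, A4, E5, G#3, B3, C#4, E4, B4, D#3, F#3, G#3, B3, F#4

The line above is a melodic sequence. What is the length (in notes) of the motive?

Try groups of 5 (3 cells in 15 notes):
C#4 E4 F#4 A4 E5 | G#3 B3 C#4 E4 B4 | D#3 F#3 G#3 B3 F#4
Each cell is the previous one down a 4th — so the unit is 5 notes.

5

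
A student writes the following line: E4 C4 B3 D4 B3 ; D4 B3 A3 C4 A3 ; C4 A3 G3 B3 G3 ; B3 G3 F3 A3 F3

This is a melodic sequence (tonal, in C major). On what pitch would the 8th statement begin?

E3

Unit = 5 notes; the statements start on E4, D4, C4, B3, moving down a 2nd each time.
Continuing: A3 → G3 → F3 → E3. Statement 8 starts on E3.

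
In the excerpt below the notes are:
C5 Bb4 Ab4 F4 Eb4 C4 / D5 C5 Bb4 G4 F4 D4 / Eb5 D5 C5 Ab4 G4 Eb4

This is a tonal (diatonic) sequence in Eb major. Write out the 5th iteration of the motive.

G5 F5 Eb5 C5 Bb4 G4

With a 6-note motive the entries are C5, D5, Eb5, each up a 2nd from the previous.
Continuing the starts: F5 → G5.
Statement 5 starts on G5 and keeps the same diatonic contour: G5 F5 Eb5 C5 Bb4 G4.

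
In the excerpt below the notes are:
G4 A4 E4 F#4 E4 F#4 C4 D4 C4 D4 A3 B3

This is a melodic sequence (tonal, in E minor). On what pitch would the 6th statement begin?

With a 4-note motive the entries are G4, E4, C4, each down a 3rd from the previous.
Extending the heads down a 3rd: A3 → F#3 → D3.

D3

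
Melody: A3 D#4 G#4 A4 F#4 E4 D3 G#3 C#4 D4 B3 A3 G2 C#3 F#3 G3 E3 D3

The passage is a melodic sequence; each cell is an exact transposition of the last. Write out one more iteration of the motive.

With a 6-note motive the entries are A3, D3, G2, each down a 5th from the previous.
From C2 the exact shape gives C2 F#2 B2 C3 A2 G2.

C2 F#2 B2 C3 A2 G2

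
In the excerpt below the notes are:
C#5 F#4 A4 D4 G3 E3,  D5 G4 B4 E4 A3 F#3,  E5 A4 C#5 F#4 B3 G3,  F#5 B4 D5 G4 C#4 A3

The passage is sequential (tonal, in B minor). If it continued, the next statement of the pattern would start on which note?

G5

Unit = 6 notes; the statements start on C#5, D5, E5, F#5, moving up a 2nd each time.
The next head, up a 2nd from F#5, is G5.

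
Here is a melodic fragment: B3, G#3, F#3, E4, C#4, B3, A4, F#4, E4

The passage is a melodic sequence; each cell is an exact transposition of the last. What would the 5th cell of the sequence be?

G5 E5 D5

Unit = 3 notes; the statements start on B3, E4, A4, moving up a 4th each time.
Extending up a 4th: D5 → G5.
Statement 5 starts on G5 and keeps the same exact contour: G5 E5 D5.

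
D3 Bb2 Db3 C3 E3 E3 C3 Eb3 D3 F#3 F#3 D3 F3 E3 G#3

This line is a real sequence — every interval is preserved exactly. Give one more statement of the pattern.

Taking 5-note groups, the heads are D3, E3, F#3: the pattern moves up a 2nd.
From G#3 the exact shape gives G#3 E3 G3 F#3 A#3.

G#3 E3 G3 F#3 A#3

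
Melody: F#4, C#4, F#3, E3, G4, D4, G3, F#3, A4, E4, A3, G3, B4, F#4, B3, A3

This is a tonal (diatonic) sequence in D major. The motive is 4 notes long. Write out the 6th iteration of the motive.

Unit = 4 notes; the statements start on F#4, G4, A4, B4, moving up a 2nd each time.
Carrying on: C#5 → D5.
Statement 6 starts on D5 and keeps the same diatonic contour: D5 A4 D4 C#4.

D5 A4 D4 C#4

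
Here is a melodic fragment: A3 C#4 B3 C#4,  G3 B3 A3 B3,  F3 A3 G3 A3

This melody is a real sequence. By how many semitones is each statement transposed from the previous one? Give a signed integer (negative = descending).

Unit = 4 notes; the statements start on A3, G3, F3, moving down a 2nd each time.
A3→G3 is 55 − 57 = -2 semitones.

-2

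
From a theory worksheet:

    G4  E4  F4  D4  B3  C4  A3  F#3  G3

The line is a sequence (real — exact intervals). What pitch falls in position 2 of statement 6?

Grouping in 3s, the 2nd note of each cell is E4, B3, F#3.
Carrying that down a 4th forward: C#3 → G#2 → D#2.

D#2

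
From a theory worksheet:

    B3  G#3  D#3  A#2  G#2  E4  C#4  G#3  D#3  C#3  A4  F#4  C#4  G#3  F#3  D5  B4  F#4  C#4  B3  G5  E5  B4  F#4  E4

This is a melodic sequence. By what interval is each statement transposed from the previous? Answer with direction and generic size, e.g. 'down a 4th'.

Taking 5-note groups, the heads are B3, E4, A4, D5, G5: the pattern moves up a 4th.
From B3 to E4: up a 4th.

up a 4th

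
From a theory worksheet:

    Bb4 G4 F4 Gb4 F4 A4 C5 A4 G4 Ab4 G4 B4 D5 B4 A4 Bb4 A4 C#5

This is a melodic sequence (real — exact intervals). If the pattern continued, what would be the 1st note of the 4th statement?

E5

Grouping in 6s, the 1st note of each cell is Bb4, C5, D5.
Each moves up a 2nd; the next is E5.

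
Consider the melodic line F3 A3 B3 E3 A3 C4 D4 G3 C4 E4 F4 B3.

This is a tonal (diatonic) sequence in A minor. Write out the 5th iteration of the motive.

G4 B4 C5 F4

The 4-note cells begin on F3, A3, C4 — each up a 3rd from the last.
Continuing the starts: E4 → G4.
From G4 the diatonic shape gives G4 B4 C5 F4.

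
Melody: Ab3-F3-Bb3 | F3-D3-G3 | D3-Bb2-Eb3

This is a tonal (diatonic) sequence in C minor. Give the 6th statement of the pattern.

Unit = 3 notes; the statements start on Ab3, F3, D3, moving down a 3rd each time.
Carrying on: Bb2 → G2 → Eb2.
So cell 6 is Eb2 C2 F2.

Eb2 C2 F2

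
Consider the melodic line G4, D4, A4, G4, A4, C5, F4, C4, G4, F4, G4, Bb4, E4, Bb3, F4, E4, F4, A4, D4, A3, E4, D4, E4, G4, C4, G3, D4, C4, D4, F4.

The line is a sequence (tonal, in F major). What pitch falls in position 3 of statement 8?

With 6-note cells, note 3 of each statement runs A4, G4, F4, E4, D4.
Carrying that down a 2nd forward: C4 → Bb3 → A3.

A3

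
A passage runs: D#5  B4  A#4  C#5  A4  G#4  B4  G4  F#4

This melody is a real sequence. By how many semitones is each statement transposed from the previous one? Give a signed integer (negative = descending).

Taking 3-note groups, the heads are D#5, C#5, B4: the pattern moves down a 2nd.
D#5→C#5 is 73 − 75 = -2 semitones.

-2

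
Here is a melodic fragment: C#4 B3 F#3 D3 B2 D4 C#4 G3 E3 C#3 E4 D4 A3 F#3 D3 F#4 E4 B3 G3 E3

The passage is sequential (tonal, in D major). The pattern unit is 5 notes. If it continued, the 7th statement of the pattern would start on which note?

B4

Unit = 5 notes; the statements start on C#4, D4, E4, F#4, moving up a 2nd each time.
Continuing: G4 → A4 → B4. Statement 7 starts on B4.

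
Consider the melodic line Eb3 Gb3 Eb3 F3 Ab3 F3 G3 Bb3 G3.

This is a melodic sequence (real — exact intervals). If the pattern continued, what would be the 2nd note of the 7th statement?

Grouping in 3s, the 2nd note of each cell is Gb3, Ab3, Bb3.
Each moves up a 2nd. Continuing: C4 → D4 → E4 → F#4.

F#4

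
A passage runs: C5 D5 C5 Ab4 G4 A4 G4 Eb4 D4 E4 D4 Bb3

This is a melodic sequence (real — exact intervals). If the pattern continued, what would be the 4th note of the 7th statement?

The unit is 4 notes. Position-4 pitches of the 3 shown cells: Ab4, Eb4, Bb3.
Extending down a 4th: F3 → C3 → G2 → D2.

D2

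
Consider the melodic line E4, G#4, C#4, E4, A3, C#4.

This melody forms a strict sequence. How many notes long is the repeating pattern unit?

2

Try groups of 2 (3 cells in 6 notes):
E4 G#4 | C#4 E4 | A3 C#4
Every group is a transposition down a 3rd of the one before; no shorter unit works.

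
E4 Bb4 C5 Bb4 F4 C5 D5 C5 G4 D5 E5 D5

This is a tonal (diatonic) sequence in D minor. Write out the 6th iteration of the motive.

Taking 4-note groups, the heads are E4, F4, G4: the pattern moves up a 2nd.
Extending up a 2nd: A4 → Bb4 → C5.
From C5 the diatonic shape gives C5 G5 A5 G5.

C5 G5 A5 G5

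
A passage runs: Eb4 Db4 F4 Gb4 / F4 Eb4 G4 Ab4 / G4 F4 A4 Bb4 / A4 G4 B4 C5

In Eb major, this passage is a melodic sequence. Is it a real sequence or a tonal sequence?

Each cell has the same semitone pattern (-2, 4, 1) — intervals are preserved exactly.
And Db4 lies outside Eb major, so the sequence is real rather than tonal.

real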